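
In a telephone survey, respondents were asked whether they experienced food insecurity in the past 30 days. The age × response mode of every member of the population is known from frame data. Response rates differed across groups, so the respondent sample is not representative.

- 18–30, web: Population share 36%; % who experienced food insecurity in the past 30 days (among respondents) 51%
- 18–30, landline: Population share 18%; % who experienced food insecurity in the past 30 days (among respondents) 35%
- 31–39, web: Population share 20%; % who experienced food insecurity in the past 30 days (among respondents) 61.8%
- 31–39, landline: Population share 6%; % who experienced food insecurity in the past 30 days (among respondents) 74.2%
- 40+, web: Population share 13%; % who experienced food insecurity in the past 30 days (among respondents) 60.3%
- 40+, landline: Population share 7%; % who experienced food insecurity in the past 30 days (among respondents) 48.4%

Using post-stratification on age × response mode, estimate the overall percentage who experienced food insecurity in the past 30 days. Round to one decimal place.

Weight each group's respondent value by its population share:
  18–30, web: 0.36 × 51 = 18.36
  18–30, landline: 0.18 × 35 = 6.3
  31–39, web: 0.2 × 61.8 = 12.36
  31–39, landline: 0.06 × 74.2 = 4.452
  40+, web: 0.13 × 60.3 = 7.839
  40+, landline: 0.07 × 48.4 = 3.388
Post-stratified estimate = 52.699 → 52.7%.

52.7%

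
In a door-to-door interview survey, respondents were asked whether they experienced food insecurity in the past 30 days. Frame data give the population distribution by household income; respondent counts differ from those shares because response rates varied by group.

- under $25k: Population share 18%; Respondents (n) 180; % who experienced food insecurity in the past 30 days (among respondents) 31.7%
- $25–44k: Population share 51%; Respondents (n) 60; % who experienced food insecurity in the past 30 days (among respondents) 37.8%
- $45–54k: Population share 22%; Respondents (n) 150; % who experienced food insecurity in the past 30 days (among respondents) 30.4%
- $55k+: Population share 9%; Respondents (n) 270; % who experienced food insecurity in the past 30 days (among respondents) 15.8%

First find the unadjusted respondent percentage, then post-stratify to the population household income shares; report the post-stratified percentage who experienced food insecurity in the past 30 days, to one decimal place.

Naive respondent-only estimate (weights = respondent counts):
  (180/660)×31.7 + (60/660)×37.8 + (150/660)×30.4 + (270/660)×15.8 = 25.4545%
Post-stratified estimate weights by population shares:
  0.18×31.7 + 0.51×37.8 + 0.22×30.4 + 0.09×15.8 = 33.094%

33.1%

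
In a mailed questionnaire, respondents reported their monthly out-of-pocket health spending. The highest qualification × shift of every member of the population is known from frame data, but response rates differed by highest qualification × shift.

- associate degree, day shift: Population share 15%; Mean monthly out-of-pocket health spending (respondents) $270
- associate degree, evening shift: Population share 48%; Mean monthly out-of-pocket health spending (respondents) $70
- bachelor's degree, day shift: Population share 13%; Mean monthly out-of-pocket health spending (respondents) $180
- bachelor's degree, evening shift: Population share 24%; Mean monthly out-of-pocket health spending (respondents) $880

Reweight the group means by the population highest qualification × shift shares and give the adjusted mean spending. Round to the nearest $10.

Post-stratification weights by population share, not respondent share:
  associate degree, day shift: 0.15 × 270 = 40.5
  associate degree, evening shift: 0.48 × 70 = 33.6
  bachelor's degree, day shift: 0.13 × 180 = 23.4
  bachelor's degree, evening shift: 0.24 × 880 = 211.2
Post-stratified estimate = 308.7 → $310.

$310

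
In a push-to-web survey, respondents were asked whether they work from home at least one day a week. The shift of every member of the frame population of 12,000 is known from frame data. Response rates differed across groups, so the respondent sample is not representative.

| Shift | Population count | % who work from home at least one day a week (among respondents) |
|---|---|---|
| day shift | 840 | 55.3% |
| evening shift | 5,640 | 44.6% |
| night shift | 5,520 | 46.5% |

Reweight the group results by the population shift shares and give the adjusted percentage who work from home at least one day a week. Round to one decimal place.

Post-stratification weights by population share, not respondent share:
  day shift: (840/12,000) × 55.3 = 3.871
  evening shift: (5,640/12,000) × 44.6 = 20.962
  night shift: (5,520/12,000) × 46.5 = 21.39
Post-stratified estimate = 46.223 → 46.2%.

46.2%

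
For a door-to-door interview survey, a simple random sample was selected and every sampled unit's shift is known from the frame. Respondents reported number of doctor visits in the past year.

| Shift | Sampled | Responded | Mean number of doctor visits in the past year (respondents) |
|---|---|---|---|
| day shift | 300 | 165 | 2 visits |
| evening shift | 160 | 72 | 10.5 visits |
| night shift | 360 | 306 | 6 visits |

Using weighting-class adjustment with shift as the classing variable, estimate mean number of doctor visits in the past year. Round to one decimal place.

Class response rates: day shift 165/300 = 55%, evening shift 72/160 = 45%, night shift 306/360 = 85%.
Weighting each respondent by the inverse class response rate inflates each class back to its sampled size, so the class weight is n_sampled:
  day shift: 300 × 2 = 600
  evening shift: 160 × 10.5 = 1680
  night shift: 360 × 6 = 2160
Adjusted estimate = 4440 / 820 = 5.41463 → 5.4.

5.4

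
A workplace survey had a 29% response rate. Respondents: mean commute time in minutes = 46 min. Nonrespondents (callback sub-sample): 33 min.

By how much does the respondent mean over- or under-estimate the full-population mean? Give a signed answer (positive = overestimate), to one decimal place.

+9.2

Nonresponse fraction = 1 − 0.29 = 0.71.
Bias = (nonresponse fraction) × (respondent mean − nonrespondent mean)
     = 0.71 × (46 − 33) = 0.71 × 13 = 9.23.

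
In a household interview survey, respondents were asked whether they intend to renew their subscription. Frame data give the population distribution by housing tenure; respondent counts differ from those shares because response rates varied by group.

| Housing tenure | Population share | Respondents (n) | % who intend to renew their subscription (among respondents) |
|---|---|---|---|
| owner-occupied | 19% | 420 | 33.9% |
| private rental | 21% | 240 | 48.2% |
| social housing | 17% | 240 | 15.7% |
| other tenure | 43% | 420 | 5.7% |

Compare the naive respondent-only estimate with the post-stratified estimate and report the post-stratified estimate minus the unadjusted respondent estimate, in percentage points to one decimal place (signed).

-2.5 percentage points

Without adjustment, the pooled respondent share is:
  (420/1320)×33.9 + (240/1320)×48.2 + (240/1320)×15.7 + (420/1320)×5.7 = 24.2182%
Reweighting by population housing tenure shares:
  0.19×33.9 + 0.21×48.2 + 0.17×15.7 + 0.43×5.7 = 21.683%
Difference = 21.683 − 24.2182 = -2.5352 pp.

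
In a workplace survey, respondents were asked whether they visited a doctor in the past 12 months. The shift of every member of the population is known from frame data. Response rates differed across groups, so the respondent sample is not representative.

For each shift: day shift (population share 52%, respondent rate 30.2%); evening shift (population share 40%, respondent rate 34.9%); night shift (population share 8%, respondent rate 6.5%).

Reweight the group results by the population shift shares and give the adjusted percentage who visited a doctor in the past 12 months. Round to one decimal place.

Post-stratification weights by population share, not respondent share:
  day shift: 0.52 × 30.2 = 15.704
  evening shift: 0.4 × 34.9 = 13.96
  night shift: 0.08 × 6.5 = 0.52
Post-stratified estimate = 30.184 → 30.2%.

30.2%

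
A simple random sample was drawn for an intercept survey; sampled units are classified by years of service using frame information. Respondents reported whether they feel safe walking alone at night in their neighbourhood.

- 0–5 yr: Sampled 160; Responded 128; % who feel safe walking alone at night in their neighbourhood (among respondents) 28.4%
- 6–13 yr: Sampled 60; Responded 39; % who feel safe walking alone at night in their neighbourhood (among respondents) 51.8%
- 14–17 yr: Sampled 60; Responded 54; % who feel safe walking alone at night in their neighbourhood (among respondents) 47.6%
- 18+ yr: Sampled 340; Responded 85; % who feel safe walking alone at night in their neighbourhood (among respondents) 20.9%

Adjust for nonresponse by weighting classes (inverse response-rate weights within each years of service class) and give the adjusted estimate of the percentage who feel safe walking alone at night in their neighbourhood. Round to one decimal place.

Class response rates: 0–5 yr 128/160 = 80%, 6–13 yr 39/60 = 65%, 14–17 yr 54/60 = 90%, 18+ yr 85/340 = 25%.
Weighting each respondent by the inverse class response rate inflates each class back to its sampled size, so the class weight is n_sampled:
  0–5 yr: 160 × 28.4 = 4544
  6–13 yr: 60 × 51.8 = 3108
  14–17 yr: 60 × 47.6 = 2856
  18+ yr: 340 × 20.9 = 7106
Adjusted estimate = 17,614 / 620 = 28.4097 → 28.4%.

28.4%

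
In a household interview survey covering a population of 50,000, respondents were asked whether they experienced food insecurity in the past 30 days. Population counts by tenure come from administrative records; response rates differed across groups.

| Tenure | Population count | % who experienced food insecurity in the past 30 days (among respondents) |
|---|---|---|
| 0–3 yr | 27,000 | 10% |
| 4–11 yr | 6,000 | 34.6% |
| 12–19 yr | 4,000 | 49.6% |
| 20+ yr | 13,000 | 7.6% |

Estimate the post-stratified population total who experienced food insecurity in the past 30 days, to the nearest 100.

Estimated count per cell = population count × respondent percentage:
  0–3 yr: 27,000 × 10% = 2700
  4–11 yr: 6,000 × 34.6% = 2076
  12–19 yr: 4,000 × 49.6% = 1984
  20+ yr: 13,000 × 7.6% = 988
Estimated total = 7748 → 7,700.

7,700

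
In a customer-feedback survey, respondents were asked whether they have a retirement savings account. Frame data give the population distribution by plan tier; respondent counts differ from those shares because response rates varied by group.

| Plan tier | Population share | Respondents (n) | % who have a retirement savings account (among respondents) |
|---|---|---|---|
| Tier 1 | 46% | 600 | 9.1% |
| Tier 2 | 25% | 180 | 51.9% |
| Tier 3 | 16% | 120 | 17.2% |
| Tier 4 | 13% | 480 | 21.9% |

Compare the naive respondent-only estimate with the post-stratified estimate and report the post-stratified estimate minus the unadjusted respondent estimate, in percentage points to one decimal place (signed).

+2.9 percentage points

Unadjusted (pooled respondent) estimate weights by respondent counts:
  (600/1380)×9.1 + (180/1380)×51.9 + (120/1380)×17.2 + (480/1380)×21.9 = 19.8391%
Post-stratifying to population shares instead:
  0.46×9.1 + 0.25×51.9 + 0.16×17.2 + 0.13×21.9 = 22.76%
Difference = 22.76 − 19.8391 = 2.9209 pp.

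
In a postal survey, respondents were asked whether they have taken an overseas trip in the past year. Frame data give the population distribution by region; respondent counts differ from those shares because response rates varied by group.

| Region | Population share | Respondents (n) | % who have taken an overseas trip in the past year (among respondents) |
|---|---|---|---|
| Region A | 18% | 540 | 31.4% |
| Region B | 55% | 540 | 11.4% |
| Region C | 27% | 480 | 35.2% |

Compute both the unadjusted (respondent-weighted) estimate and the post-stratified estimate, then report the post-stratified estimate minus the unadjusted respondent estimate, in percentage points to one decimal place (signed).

-4.2 percentage points

Without adjustment, the pooled respondent share is:
  (540/1560)×31.4 + (540/1560)×11.4 + (480/1560)×35.2 = 25.6462%
Reweighting by population region shares:
  0.18×31.4 + 0.55×11.4 + 0.27×35.2 = 21.426%
Difference = 21.426 − 25.6462 = -4.2202 pp.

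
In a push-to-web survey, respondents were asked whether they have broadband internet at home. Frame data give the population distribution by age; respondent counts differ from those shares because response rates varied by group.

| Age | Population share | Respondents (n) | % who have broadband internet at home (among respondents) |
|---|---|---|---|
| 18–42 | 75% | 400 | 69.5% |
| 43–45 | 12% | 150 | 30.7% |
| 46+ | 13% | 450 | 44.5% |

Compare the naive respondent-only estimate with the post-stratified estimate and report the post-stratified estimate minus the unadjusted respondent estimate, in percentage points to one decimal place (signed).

Unadjusted (pooled respondent) estimate weights by respondent counts:
  (400/1000)×69.5 + (150/1000)×30.7 + (450/1000)×44.5 = 52.43%
Post-stratifying to population shares instead:
  0.75×69.5 + 0.12×30.7 + 0.13×44.5 = 61.594%
Difference = 61.594 − 52.43 = 9.164 pp.

+9.2 percentage points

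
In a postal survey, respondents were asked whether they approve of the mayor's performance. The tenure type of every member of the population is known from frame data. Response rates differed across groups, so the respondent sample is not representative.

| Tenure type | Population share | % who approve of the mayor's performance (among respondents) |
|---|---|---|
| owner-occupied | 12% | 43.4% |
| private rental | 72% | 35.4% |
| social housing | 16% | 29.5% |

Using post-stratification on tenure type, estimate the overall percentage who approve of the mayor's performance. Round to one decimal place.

35.4%

Weight each group's respondent value by its population share:
  owner-occupied: 0.12 × 43.4 = 5.208
  private rental: 0.72 × 35.4 = 25.488
  social housing: 0.16 × 29.5 = 4.72
Post-stratified estimate = 35.416 → 35.4%.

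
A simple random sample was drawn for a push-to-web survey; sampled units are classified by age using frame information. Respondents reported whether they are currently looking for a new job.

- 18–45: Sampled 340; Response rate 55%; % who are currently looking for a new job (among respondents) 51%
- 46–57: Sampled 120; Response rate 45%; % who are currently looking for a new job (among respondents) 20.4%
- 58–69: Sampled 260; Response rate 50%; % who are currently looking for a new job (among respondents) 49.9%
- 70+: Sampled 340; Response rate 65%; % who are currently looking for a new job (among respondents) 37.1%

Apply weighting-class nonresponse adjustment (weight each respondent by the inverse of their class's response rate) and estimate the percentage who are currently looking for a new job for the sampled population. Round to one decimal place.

42.8%

Weighting each respondent by the inverse class response rate inflates each class back to its sampled size, so the class weight is n_sampled:
  18–45: 340 × 51 = 17,340
  46–57: 120 × 20.4 = 2448
  58–69: 260 × 49.9 = 12,974
  70+: 340 × 37.1 = 12,614
Adjusted estimate = 45,376 / 1,060 = 42.8075 → 42.8%.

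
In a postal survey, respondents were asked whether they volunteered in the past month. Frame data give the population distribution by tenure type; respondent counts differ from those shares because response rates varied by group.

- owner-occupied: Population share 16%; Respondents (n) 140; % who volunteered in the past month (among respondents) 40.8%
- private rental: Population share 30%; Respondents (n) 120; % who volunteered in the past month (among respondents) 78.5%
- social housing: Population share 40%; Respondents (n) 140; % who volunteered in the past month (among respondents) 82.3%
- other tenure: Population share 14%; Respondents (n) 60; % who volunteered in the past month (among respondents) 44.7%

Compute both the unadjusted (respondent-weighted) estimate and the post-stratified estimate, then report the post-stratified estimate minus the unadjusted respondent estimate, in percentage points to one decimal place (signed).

Naive respondent-only estimate (weights = respondent counts):
  (140/460)×40.8 + (120/460)×78.5 + (140/460)×82.3 + (60/460)×44.7 = 63.7739%
Post-stratified estimate weights by population shares:
  0.16×40.8 + 0.3×78.5 + 0.4×82.3 + 0.14×44.7 = 69.256%
Difference = 69.256 − 63.7739 = 5.4821 pp.

+5.5 percentage points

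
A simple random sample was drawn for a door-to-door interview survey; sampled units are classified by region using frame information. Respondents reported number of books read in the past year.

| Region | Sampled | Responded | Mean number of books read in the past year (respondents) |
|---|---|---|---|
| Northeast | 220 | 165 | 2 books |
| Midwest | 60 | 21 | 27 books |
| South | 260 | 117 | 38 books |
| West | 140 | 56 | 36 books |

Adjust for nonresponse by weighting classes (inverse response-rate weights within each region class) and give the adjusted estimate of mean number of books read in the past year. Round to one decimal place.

Response rates by class: Northeast 165/220 = 75%, Midwest 21/60 = 35%, South 117/260 = 45%, West 56/140 = 40%.
With weight = n_sampled/n_responded per class, the weighted class total is n_sampled:
  Northeast: 220 × 2 = 440
  Midwest: 60 × 27 = 1620
  South: 260 × 38 = 9880
  West: 140 × 36 = 5040
Adjusted estimate = 16,980 / 680 = 24.9706 → 25.0.

25.0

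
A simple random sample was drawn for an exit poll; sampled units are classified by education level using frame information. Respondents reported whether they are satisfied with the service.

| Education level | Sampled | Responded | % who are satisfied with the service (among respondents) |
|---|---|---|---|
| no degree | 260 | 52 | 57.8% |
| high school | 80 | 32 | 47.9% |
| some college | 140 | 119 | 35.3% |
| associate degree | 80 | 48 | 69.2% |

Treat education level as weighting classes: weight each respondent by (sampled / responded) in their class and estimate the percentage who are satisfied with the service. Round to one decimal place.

Class response rates: no degree 52/260 = 20%, high school 32/80 = 40%, some college 119/140 = 85%, associate degree 48/80 = 60%.
With weight = n_sampled/n_responded per class, the weighted class total is n_sampled:
  no degree: 260 × 57.8 = 15,028
  high school: 80 × 47.9 = 3832
  some college: 140 × 35.3 = 4942
  associate degree: 80 × 69.2 = 5536
Adjusted estimate = 29,338 / 560 = 52.3893 → 52.4%.

52.4%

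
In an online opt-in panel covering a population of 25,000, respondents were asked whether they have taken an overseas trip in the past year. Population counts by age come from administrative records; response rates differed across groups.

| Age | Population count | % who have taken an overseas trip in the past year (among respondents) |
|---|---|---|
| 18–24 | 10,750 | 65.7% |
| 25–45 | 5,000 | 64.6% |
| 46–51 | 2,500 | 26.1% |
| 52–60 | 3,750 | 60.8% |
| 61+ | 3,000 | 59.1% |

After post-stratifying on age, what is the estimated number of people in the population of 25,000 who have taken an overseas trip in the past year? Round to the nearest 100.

Estimated count per cell = population count × respondent percentage:
  18–24: 10,750 × 65.7% = 7062.75
  25–45: 5,000 × 64.6% = 3230
  46–51: 2,500 × 26.1% = 652.5
  52–60: 3,750 × 60.8% = 2280
  61+: 3,000 × 59.1% = 1773
Estimated total = 14998.2 → 15,000.

15,000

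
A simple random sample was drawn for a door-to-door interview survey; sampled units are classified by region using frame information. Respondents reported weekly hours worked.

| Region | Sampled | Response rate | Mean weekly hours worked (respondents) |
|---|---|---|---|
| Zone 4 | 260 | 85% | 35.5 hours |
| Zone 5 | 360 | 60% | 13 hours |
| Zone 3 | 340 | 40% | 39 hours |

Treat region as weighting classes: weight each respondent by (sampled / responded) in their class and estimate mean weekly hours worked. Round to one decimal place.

With weight = n_sampled/n_responded per class, the weighted class total is n_sampled:
  Zone 4: 260 × 35.5 = 9230
  Zone 5: 360 × 13 = 4680
  Zone 3: 340 × 39 = 13,260
Adjusted estimate = 27,170 / 960 = 28.3021 → 28.3.

28.3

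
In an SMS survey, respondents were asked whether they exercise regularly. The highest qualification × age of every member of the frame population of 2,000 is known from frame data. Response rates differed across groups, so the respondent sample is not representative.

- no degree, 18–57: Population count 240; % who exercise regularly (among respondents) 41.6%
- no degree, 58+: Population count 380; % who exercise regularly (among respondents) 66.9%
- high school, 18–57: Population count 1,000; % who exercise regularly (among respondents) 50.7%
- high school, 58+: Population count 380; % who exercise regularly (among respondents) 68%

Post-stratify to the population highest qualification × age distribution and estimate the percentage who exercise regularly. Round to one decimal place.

Weight each group's respondent value by its population share:
  no degree, 18–57: (240/2,000) × 41.6 = 4.992
  no degree, 58+: (380/2,000) × 66.9 = 12.711
  high school, 18–57: (1,000/2,000) × 50.7 = 25.35
  high school, 58+: (380/2,000) × 68 = 12.92
Post-stratified estimate = 55.973 → 56.0%.

56.0%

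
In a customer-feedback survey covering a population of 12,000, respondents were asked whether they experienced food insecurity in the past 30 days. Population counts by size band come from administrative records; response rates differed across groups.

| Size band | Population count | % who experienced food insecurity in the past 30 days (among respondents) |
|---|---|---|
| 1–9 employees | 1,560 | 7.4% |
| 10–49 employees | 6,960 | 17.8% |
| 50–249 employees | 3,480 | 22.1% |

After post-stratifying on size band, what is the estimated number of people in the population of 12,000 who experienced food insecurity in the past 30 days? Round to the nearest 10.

Estimated count per cell = population count × respondent percentage:
  1–9 employees: 1,560 × 7.4% = 115.44
  10–49 employees: 6,960 × 17.8% = 1238.88
  50–249 employees: 3,480 × 22.1% = 769.08
Estimated total = 2123.4 → 2,120.

2,120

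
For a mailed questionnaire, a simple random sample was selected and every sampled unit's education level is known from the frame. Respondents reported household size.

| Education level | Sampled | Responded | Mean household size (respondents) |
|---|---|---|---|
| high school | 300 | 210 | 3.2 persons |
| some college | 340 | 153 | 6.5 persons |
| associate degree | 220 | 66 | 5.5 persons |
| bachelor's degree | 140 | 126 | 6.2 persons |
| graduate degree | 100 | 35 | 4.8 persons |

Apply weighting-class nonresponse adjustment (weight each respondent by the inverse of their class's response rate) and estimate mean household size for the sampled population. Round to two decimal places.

Response rates by class: high school 210/300 = 70%, some college 153/340 = 45%, associate degree 66/220 = 30%, bachelor's degree 126/140 = 90%, graduate degree 35/100 = 35%.
With weight = n_sampled/n_responded per class, the weighted class total is n_sampled:
  high school: 300 × 3.2 = 960
  some college: 340 × 6.5 = 2210
  associate degree: 220 × 5.5 = 1210
  bachelor's degree: 140 × 6.2 = 868
  graduate degree: 100 × 4.8 = 480
Adjusted estimate = 5728 / 1,100 = 5.20727 → 5.21.

5.21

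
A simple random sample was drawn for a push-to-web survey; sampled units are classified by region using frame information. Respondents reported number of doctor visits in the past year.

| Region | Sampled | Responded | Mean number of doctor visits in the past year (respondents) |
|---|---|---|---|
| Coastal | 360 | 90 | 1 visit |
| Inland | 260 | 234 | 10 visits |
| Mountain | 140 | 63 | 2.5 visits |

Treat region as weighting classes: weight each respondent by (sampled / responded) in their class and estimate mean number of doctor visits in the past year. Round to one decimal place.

4.4

Class response rates: Coastal 90/360 = 25%, Inland 234/260 = 90%, Mountain 63/140 = 45%.
Inverse-response-rate weighting restores each class to its sampled count, so class totals weight by n_sampled:
  Coastal: 360 × 1 = 360
  Inland: 260 × 10 = 2600
  Mountain: 140 × 2.5 = 350
Adjusted estimate = 3310 / 760 = 4.35526 → 4.4.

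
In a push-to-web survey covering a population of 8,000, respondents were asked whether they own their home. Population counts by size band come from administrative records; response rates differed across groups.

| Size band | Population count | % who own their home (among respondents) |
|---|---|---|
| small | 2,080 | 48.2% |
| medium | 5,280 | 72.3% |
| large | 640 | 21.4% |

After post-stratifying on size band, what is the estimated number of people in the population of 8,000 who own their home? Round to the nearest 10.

4,960

Each cell contributes its population count × the respondent rate:
  small: 2,080 × 48.2% = 1002.56
  medium: 5,280 × 72.3% = 3817.44
  large: 640 × 21.4% = 136.96
Estimated total = 4956.96 → 4,960.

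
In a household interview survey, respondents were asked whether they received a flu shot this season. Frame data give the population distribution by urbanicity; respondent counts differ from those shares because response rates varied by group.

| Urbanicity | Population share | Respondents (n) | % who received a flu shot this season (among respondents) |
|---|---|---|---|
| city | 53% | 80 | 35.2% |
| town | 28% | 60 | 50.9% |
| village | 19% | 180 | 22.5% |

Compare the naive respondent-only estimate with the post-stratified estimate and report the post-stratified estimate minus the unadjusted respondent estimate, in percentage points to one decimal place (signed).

Without adjustment, the pooled respondent share is:
  (80/320)×35.2 + (60/320)×50.9 + (180/320)×22.5 = 31%
Post-stratifying to population shares instead:
  0.53×35.2 + 0.28×50.9 + 0.19×22.5 = 37.183%
Difference = 37.183 − 31 = 6.183 pp.

+6.2 percentage points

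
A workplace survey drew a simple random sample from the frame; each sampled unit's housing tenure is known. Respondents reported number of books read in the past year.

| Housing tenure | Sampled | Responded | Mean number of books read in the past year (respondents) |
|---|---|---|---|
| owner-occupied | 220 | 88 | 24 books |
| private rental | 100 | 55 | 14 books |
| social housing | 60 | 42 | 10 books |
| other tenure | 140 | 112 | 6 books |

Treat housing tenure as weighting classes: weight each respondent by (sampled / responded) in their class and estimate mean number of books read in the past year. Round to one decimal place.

15.6

Response rates by class: owner-occupied 88/220 = 40%, private rental 55/100 = 55%, social housing 42/60 = 70%, other tenure 112/140 = 80%.
Inverse-response-rate weighting restores each class to its sampled count, so class totals weight by n_sampled:
  owner-occupied: 220 × 24 = 5280
  private rental: 100 × 14 = 1400
  social housing: 60 × 10 = 600
  other tenure: 140 × 6 = 840
Adjusted estimate = 8120 / 520 = 15.6154 → 15.6.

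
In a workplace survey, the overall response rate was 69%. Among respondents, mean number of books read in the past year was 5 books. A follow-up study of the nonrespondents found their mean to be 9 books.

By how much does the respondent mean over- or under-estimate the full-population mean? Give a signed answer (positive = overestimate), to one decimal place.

Nonresponse fraction = 1 − 0.69 = 0.31.
Bias = (nonresponse fraction) × (respondent mean − nonrespondent mean)
     = 0.31 × (5 − 9) = 0.31 × -4 = -1.24.

-1.2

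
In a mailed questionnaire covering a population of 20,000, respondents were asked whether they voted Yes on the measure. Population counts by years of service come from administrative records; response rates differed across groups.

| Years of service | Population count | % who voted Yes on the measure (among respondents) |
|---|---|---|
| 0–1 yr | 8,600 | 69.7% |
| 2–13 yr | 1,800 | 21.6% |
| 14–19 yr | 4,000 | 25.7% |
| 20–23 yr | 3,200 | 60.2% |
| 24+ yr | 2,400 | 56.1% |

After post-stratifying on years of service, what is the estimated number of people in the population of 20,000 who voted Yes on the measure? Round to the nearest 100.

10,700

Apply each group's respondent rate to its population count:
  0–1 yr: 8,600 × 69.7% = 5994.2
  2–13 yr: 1,800 × 21.6% = 388.8
  14–19 yr: 4,000 × 25.7% = 1028
  20–23 yr: 3,200 × 60.2% = 1926.4
  24+ yr: 2,400 × 56.1% = 1346.4
Estimated total = 10683.8 → 10,700.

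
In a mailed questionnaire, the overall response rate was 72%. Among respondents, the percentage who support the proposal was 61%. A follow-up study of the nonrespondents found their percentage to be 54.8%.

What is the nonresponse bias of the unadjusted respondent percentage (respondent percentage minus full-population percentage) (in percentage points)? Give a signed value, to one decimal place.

Nonresponse fraction = 1 − 0.72 = 0.28.
Bias = (nonresponse fraction) × (respondent percentage − nonrespondent percentage)
     = 0.28 × (61 − 54.8) = 0.28 × 6.2 = 1.736.

+1.7 percentage points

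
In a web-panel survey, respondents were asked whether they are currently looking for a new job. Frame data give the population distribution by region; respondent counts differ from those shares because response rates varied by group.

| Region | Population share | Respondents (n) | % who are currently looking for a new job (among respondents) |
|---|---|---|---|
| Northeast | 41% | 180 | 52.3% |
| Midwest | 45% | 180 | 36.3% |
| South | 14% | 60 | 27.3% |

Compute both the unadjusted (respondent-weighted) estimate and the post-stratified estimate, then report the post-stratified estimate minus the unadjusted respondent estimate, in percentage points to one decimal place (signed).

Unadjusted (pooled respondent) estimate weights by respondent counts:
  (180/420)×52.3 + (180/420)×36.3 + (60/420)×27.3 = 41.8714%
Reweighting by population region shares:
  0.41×52.3 + 0.45×36.3 + 0.14×27.3 = 41.6%
Difference = 41.6 − 41.8714 = -0.2714 pp.

-0.3 percentage points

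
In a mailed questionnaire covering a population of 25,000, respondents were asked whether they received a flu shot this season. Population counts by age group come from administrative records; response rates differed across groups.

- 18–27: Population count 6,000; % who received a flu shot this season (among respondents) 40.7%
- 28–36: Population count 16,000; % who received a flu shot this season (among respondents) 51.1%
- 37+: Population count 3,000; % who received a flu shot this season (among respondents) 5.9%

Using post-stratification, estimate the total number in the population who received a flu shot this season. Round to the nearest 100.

10,800

Apply each group's respondent rate to its population count:
  18–27: 6,000 × 40.7% = 2442
  28–36: 16,000 × 51.1% = 8176
  37+: 3,000 × 5.9% = 177
Estimated total = 10,795 → 10,800.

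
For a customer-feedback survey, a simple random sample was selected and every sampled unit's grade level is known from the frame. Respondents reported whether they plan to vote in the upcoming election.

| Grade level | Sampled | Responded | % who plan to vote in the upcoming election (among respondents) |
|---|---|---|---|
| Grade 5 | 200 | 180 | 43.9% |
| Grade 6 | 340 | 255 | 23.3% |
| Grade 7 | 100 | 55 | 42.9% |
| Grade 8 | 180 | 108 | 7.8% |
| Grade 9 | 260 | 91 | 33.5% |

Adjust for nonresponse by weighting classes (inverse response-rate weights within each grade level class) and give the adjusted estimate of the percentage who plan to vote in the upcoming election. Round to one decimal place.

Response rates by class: Grade 5 180/200 = 90%, Grade 6 255/340 = 75%, Grade 7 55/100 = 55%, Grade 8 108/180 = 60%, Grade 9 91/260 = 35%.
Weighting each respondent by the inverse class response rate inflates each class back to its sampled size, so the class weight is n_sampled:
  Grade 5: 200 × 43.9 = 8780
  Grade 6: 340 × 23.3 = 7922
  Grade 7: 100 × 42.9 = 4290
  Grade 8: 180 × 7.8 = 1404
  Grade 9: 260 × 33.5 = 8710
Adjusted estimate = 31,106 / 1,080 = 28.8019 → 28.8%.

28.8%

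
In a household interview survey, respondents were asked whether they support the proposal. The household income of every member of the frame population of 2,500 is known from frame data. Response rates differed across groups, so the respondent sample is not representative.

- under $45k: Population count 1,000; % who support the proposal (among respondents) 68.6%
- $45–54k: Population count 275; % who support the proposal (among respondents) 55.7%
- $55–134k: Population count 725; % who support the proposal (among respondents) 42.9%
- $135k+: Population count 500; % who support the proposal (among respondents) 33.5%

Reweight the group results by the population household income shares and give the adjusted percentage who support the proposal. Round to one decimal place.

Post-stratification weights by population share, not respondent share:
  under $45k: (1,000/2,500) × 68.6 = 27.44
  $45–54k: (275/2,500) × 55.7 = 6.127
  $55–134k: (725/2,500) × 42.9 = 12.441
  $135k+: (500/2,500) × 33.5 = 6.7
Post-stratified estimate = 52.708 → 52.7%.

52.7%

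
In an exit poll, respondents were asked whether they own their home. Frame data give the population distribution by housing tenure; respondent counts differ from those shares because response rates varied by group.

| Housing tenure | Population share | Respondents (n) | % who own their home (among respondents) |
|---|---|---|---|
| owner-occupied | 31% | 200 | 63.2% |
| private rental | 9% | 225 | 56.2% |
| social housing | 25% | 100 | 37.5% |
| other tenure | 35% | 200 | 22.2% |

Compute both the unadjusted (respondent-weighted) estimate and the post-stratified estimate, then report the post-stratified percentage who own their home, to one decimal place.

Unadjusted (pooled respondent) estimate weights by respondent counts:
  (200/725)×63.2 + (225/725)×56.2 + (100/725)×37.5 + (200/725)×22.2 = 46.1724%
Reweighting by population housing tenure shares:
  0.31×63.2 + 0.09×56.2 + 0.25×37.5 + 0.35×22.2 = 41.795%

41.8%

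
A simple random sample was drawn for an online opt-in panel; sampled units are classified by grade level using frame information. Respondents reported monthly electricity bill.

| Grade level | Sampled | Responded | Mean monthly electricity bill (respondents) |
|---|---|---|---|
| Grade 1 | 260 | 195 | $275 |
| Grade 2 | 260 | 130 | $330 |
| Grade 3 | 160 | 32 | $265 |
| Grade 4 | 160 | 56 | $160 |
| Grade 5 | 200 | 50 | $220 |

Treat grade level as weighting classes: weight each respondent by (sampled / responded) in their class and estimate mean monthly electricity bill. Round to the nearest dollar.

Response rates by class: Grade 1 195/260 = 75%, Grade 2 130/260 = 50%, Grade 3 32/160 = 20%, Grade 4 56/160 = 35%, Grade 5 50/200 = 25%.
With weight = n_sampled/n_responded per class, the weighted class total is n_sampled:
  Grade 1: 260 × 275 = 71,500
  Grade 2: 260 × 330 = 85,800
  Grade 3: 160 × 265 = 42,400
  Grade 4: 160 × 160 = 25,600
  Grade 5: 200 × 220 = 44,000
Adjusted estimate = 269,300 / 1,040 = 258.942 → $259.

$259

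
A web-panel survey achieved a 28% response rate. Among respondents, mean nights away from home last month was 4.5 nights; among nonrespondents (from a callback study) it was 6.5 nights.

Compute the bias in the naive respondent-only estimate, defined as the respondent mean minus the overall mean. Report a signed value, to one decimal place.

Nonresponse fraction = 1 − 0.28 = 0.72.
Bias = (nonresponse fraction) × (respondent mean − nonrespondent mean)
     = 0.72 × (4.5 − 6.5) = 0.72 × -2 = -1.44.

-1.4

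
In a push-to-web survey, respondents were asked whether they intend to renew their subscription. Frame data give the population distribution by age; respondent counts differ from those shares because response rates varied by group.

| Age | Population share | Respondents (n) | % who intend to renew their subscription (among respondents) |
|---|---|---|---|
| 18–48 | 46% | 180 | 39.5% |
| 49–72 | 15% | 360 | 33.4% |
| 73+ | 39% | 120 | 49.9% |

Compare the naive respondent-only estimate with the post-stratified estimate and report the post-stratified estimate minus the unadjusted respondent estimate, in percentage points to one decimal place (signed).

Unadjusted (pooled respondent) estimate weights by respondent counts:
  (180/660)×39.5 + (360/660)×33.4 + (120/660)×49.9 = 38.0636%
Post-stratifying to population shares instead:
  0.46×39.5 + 0.15×33.4 + 0.39×49.9 = 42.641%
Difference = 42.641 − 38.0636 = 4.5774 pp.

+4.6 percentage points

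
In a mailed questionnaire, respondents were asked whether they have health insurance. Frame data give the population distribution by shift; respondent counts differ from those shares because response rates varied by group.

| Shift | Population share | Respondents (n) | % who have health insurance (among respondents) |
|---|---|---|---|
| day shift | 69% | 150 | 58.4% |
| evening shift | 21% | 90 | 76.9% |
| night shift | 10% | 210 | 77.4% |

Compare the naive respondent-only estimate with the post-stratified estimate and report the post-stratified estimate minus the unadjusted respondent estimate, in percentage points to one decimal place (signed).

-6.8 percentage points

Naive respondent-only estimate (weights = respondent counts):
  (150/450)×58.4 + (90/450)×76.9 + (210/450)×77.4 = 70.9667%
Reweighting by population shift shares:
  0.69×58.4 + 0.21×76.9 + 0.1×77.4 = 64.185%
Difference = 64.185 − 70.9667 = -6.7817 pp.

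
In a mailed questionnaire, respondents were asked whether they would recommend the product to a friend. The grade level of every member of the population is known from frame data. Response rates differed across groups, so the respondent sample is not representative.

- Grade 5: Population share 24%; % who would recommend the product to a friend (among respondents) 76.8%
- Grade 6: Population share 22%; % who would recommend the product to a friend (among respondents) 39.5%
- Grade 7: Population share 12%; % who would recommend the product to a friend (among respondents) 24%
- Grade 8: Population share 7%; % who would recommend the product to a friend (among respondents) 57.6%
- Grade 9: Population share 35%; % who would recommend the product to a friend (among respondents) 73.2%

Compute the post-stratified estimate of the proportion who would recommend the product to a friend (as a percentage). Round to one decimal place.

59.7%

Weight each group's respondent value by its population share:
  Grade 5: 0.24 × 76.8 = 18.432
  Grade 6: 0.22 × 39.5 = 8.69
  Grade 7: 0.12 × 24 = 2.88
  Grade 8: 0.07 × 57.6 = 4.032
  Grade 9: 0.35 × 73.2 = 25.62
Post-stratified estimate = 59.654 → 59.7%.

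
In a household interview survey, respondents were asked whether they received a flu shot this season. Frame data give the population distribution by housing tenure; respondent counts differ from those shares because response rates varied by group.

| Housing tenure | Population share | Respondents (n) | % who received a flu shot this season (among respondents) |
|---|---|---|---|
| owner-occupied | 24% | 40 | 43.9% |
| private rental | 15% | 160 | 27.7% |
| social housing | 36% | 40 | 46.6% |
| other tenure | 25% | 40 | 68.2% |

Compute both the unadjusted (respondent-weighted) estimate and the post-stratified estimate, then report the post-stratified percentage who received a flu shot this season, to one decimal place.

Without adjustment, the pooled respondent share is:
  (40/280)×43.9 + (160/280)×27.7 + (40/280)×46.6 + (40/280)×68.2 = 38.5%
Post-stratifying to population shares instead:
  0.24×43.9 + 0.15×27.7 + 0.36×46.6 + 0.25×68.2 = 48.517%

48.5%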